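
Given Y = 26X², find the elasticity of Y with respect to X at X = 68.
Elasticity = 2

Elasticity = (dY/dX) · (X/Y)

dY/dX = 52·X
At X = 68: dY/dX = 3536, Y = 120224

Elasticity = 3536 · (68 / 120224) = 2

Interpretation: for a small percentage change in X, the percentage change in Y is approximately 2.00 times as large.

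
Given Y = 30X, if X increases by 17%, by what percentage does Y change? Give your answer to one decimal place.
17.0%

For Y = 30X:
If X → X(1 + 0.17)
Then Y → Y · (1 + 0.17)^1
     = Y · 1.1700

Percentage change = ((1 + 0.17)^1 − 1) × 100% = 17.0%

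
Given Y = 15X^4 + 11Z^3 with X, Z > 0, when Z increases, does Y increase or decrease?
Y increases

Taking the partial derivative:
∂Y/∂Z = 33Z^2

∂Y/∂Z = 33Z^2 > 0 (assuming positive values)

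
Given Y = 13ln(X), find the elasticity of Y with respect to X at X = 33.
Elasticity = 1/ln(33) ≈ 0.2860

Elasticity = (dY/dX) · (X/Y)

dY/dX = 13/X
At X = 33: dY/dX = 13/33, Y = 13·ln(33)

Elasticity = (13/33) · (33 / (13·ln(33))) = 1/ln(33) ≈ 0.2860

Interpretation: for a small percentage change in X, the percentage change in Y is approximately 0.29 times as large.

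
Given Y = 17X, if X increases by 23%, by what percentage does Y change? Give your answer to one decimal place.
23.0%

For Y = 17X:
If X → X(1 + 0.23)
Then Y → Y · (1 + 0.23)^1
     = Y · 1.2300

Percentage change = ((1 + 0.23)^1 − 1) × 100% = 23.0%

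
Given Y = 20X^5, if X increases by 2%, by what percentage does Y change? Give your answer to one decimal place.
10.4%

For Y = 20X^5:
If X → X(1 + 0.02)
Then Y → Y · (1 + 0.02)^5
     ≈ Y · 1.1041

Percentage change = ((1 + 0.02)^5 − 1) × 100% ≈ 10.4%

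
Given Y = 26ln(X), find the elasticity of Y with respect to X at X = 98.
Elasticity = 1/ln(98) ≈ 0.2181

Elasticity = (dY/dX) · (X/Y)

dY/dX = 26/X
At X = 98: dY/dX = 13/49, Y = 26·ln(98)

Elasticity = (13/49) · (98 / (26·ln(98))) = 1/ln(98) ≈ 0.2181

Interpretation: for a small percentage change in X, the percentage change in Y is approximately 0.22 times as large.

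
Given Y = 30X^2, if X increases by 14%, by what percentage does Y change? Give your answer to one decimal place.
30.0%

For Y = 30X^2:
If X → X(1 + 0.14)
Then Y → Y · (1 + 0.14)^2
     = Y · 1.2996

Percentage change = ((1 + 0.14)^2 − 1) × 100% ≈ 30.0%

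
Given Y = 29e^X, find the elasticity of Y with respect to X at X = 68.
Elasticity = 68

Elasticity = (dY/dX) · (X/Y)

dY/dX = 29·e^X
At X = 68: dY/dX = 29·e^68, Y = 29·e^68

Elasticity = (29·e^68) · (68 / (29·e^68)) = 68

Interpretation: for a small percentage change in X, the percentage change in Y is approximately 68.00 times as large.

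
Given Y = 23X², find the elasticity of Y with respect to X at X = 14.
Elasticity = 2

Elasticity = (dY/dX) · (X/Y)

dY/dX = 46·X
At X = 14: dY/dX = 644, Y = 4508

Elasticity = 644 · (14 / 4508) = 2

Interpretation: for a small percentage change in X, the percentage change in Y is approximately 2.00 times as large.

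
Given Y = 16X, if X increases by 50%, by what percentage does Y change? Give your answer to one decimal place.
50.0%

For Y = 16X:
If X → X(1 + 0.5)
Then Y → Y · (1 + 0.5)^1
     = Y · 1.5000

Percentage change = ((1 + 0.5)^1 − 1) × 100% = 50.0%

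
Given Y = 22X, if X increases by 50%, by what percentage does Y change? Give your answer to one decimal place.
50.0%

For Y = 22X:
If X → X(1 + 0.5)
Then Y → Y · (1 + 0.5)^1
     = Y · 1.5000

Percentage change = ((1 + 0.5)^1 − 1) × 100% = 50.0%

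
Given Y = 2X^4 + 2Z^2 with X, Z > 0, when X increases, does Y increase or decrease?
Y increases

Taking the partial derivative:
∂Y/∂X = 8X^3

∂Y/∂X = 8X^3 > 0 (assuming positive values)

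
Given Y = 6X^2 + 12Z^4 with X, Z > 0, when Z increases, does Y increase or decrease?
Y increases

Taking the partial derivative:
∂Y/∂Z = 48Z^3

∂Y/∂Z = 48Z^3 > 0 (assuming positive values)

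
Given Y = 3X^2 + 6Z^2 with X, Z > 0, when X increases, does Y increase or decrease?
Y increases

Taking the partial derivative:
∂Y/∂X = 6X

∂Y/∂X = 6X > 0 (assuming positive values)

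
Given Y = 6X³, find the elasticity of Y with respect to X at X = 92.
Elasticity = 3

Elasticity = (dY/dX) · (X/Y)

dY/dX = 18·X²
At X = 92: dY/dX = 152352, Y = 4672128

Elasticity = 152352 · (92 / 4672128) = 3

Interpretation: for a small percentage change in X, the percentage change in Y is approximately 3.00 times as large.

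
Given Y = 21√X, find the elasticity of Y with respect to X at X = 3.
Elasticity = 1/2

Elasticity = (dY/dX) · (X/Y)

dY/dX = 21/(2·√X)
At X = 3: dY/dX = 7·√3/2, Y = 21·√3

Elasticity = (7·√3/2) · (3 / (21·√3)) = 1/2

Interpretation: for a small percentage change in X, the percentage change in Y is approximately 0.50 times as large.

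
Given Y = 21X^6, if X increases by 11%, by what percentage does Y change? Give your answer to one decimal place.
87.0%

For Y = 21X^6:
If X → X(1 + 0.11)
Then Y → Y · (1 + 0.11)^6
     ≈ Y · 1.8704

Percentage change = ((1 + 0.11)^6 − 1) × 100% ≈ 87.0%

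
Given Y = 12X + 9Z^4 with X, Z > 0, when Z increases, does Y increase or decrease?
Y increases

Taking the partial derivative:
∂Y/∂Z = 36Z^3

∂Y/∂Z = 36Z^3 > 0 (assuming positive values)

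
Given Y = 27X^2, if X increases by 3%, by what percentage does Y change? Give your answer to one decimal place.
6.1%

For Y = 27X^2:
If X → X(1 + 0.03)
Then Y → Y · (1 + 0.03)^2
     = Y · 1.0609

Percentage change = ((1 + 0.03)^2 − 1) × 100% ≈ 6.1%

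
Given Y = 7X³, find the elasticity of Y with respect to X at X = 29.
Elasticity = 3

Elasticity = (dY/dX) · (X/Y)

dY/dX = 21·X²
At X = 29: dY/dX = 17661, Y = 170723

Elasticity = 17661 · (29 / 170723) = 3

Interpretation: for a small percentage change in X, the percentage change in Y is approximately 3.00 times as large.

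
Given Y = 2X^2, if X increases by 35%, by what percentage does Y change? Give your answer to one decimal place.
82.3%

For Y = 2X^2:
If X → X(1 + 0.35)
Then Y → Y · (1 + 0.35)^2
     = Y · 1.8225

Percentage change = ((1 + 0.35)^2 − 1) × 100% ≈ 82.3%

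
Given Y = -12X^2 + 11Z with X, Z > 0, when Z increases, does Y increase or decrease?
Y increases

Taking the partial derivative:
∂Y/∂Z = 11

∂Y/∂Z = 11 > 0 (assuming positive values)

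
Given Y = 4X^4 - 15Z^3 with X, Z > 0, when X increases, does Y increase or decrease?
Y increases

Taking the partial derivative:
∂Y/∂X = 16X^3

∂Y/∂X = 16X^3 > 0 (assuming positive values)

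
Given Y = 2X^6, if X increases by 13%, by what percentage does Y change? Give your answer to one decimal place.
108.2%

For Y = 2X^6:
If X → X(1 + 0.13)
Then Y → Y · (1 + 0.13)^6
     ≈ Y · 2.0820

Percentage change = ((1 + 0.13)^6 − 1) × 100% ≈ 108.2%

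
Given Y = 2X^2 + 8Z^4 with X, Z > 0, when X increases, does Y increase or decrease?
Y increases

Taking the partial derivative:
∂Y/∂X = 4X

∂Y/∂X = 4X > 0 (assuming positive values)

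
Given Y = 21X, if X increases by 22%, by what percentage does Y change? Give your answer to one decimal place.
22.0%

For Y = 21X:
If X → X(1 + 0.22)
Then Y → Y · (1 + 0.22)^1
     = Y · 1.2200

Percentage change = ((1 + 0.22)^1 − 1) × 100% = 22.0%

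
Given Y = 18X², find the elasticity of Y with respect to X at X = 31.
Elasticity = 2

Elasticity = (dY/dX) · (X/Y)

dY/dX = 36·X
At X = 31: dY/dX = 1116, Y = 17298

Elasticity = 1116 · (31 / 17298) = 2

Interpretation: for a small percentage change in X, the percentage change in Y is approximately 2.00 times as large.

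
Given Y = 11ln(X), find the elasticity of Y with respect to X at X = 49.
Elasticity = 1/ln(49) ≈ 0.2569

Elasticity = (dY/dX) · (X/Y)

dY/dX = 11/X
At X = 49: dY/dX = 11/49, Y = 11·ln(49)

Elasticity = (11/49) · (49 / (11·ln(49))) = 1/ln(49) ≈ 0.2569

Interpretation: for a small percentage change in X, the percentage change in Y is approximately 0.26 times as large.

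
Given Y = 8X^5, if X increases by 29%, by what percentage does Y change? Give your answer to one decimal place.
257.2%

For Y = 8X^5:
If X → X(1 + 0.29)
Then Y → Y · (1 + 0.29)^5
     ≈ Y · 3.5723

Percentage change = ((1 + 0.29)^5 − 1) × 100% ≈ 257.2%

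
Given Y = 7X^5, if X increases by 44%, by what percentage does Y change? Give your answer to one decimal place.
519.2%

For Y = 7X^5:
If X → X(1 + 0.44)
Then Y → Y · (1 + 0.44)^5
     ≈ Y · 6.1917

Percentage change = ((1 + 0.44)^5 − 1) × 100% ≈ 519.2%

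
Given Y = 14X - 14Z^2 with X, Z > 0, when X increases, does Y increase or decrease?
Y increases

Taking the partial derivative:
∂Y/∂X = 14

∂Y/∂X = 14 > 0 (assuming positive values)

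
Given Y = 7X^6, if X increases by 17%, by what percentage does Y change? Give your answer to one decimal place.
156.5%

For Y = 7X^6:
If X → X(1 + 0.17)
Then Y → Y · (1 + 0.17)^6
     ≈ Y · 2.5652

Percentage change = ((1 + 0.17)^6 − 1) × 100% ≈ 156.5%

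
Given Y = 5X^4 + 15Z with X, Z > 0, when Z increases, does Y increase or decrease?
Y increases

Taking the partial derivative:
∂Y/∂Z = 15

∂Y/∂Z = 15 > 0 (assuming positive values)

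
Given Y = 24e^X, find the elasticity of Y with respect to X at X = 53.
Elasticity = 53

Elasticity = (dY/dX) · (X/Y)

dY/dX = 24·e^X
At X = 53: dY/dX = 24·e^53, Y = 24·e^53

Elasticity = (24·e^53) · (53 / (24·e^53)) = 53

Interpretation: for a small percentage change in X, the percentage change in Y is approximately 53.00 times as large.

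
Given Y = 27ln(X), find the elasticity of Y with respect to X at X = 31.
Elasticity = 1/ln(31) ≈ 0.2912

Elasticity = (dY/dX) · (X/Y)

dY/dX = 27/X
At X = 31: dY/dX = 27/31, Y = 27·ln(31)

Elasticity = (27/31) · (31 / (27·ln(31))) = 1/ln(31) ≈ 0.2912

Interpretation: for a small percentage change in X, the percentage change in Y is approximately 0.29 times as large.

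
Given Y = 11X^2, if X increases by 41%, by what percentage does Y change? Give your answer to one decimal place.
98.8%

For Y = 11X^2:
If X → X(1 + 0.41)
Then Y → Y · (1 + 0.41)^2
     = Y · 1.9881

Percentage change = ((1 + 0.41)^2 − 1) × 100% ≈ 98.8%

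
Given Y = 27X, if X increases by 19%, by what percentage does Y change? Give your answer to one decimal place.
19.0%

For Y = 27X:
If X → X(1 + 0.19)
Then Y → Y · (1 + 0.19)^1
     = Y · 1.1900

Percentage change = ((1 + 0.19)^1 − 1) × 100% = 19.0%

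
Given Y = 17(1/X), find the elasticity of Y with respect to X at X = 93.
Elasticity = -1

Elasticity = (dY/dX) · (X/Y)

dY/dX = -17/X²
At X = 93: dY/dX = -17/8649, Y = 17/93

Elasticity = (-17/8649) · (93 / (17/93)) = -1

Interpretation: for a small percentage change in X, the percentage change in Y is approximately -1.00 times as large.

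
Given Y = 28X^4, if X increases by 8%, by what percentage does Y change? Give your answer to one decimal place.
36.0%

For Y = 28X^4:
If X → X(1 + 0.08)
Then Y → Y · (1 + 0.08)^4
     ≈ Y · 1.3605

Percentage change = ((1 + 0.08)^4 − 1) × 100% ≈ 36.0%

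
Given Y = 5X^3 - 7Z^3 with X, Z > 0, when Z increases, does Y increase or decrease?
Y decreases

Taking the partial derivative:
∂Y/∂Z = -21Z^2

∂Y/∂Z = -21Z^2 < 0 (assuming positive values)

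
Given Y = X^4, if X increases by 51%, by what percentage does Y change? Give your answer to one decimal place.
419.9%

For Y = X^4:
If X → X(1 + 0.51)
Then Y → Y · (1 + 0.51)^4
     ≈ Y · 5.1989

Percentage change = ((1 + 0.51)^4 − 1) × 100% ≈ 419.9%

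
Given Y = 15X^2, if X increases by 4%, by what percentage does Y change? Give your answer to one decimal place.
8.2%

For Y = 15X^2:
If X → X(1 + 0.04)
Then Y → Y · (1 + 0.04)^2
     = Y · 1.0816

Percentage change = ((1 + 0.04)^2 − 1) × 100% ≈ 8.2%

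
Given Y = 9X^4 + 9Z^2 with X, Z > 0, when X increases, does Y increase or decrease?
Y increases

Taking the partial derivative:
∂Y/∂X = 36X^3

∂Y/∂X = 36X^3 > 0 (assuming positive values)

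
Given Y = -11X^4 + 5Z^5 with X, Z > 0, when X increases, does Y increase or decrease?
Y decreases

Taking the partial derivative:
∂Y/∂X = -44X^3

∂Y/∂X = -44X^3 < 0 (assuming positive values)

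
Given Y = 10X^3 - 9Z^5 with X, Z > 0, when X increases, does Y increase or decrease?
Y increases

Taking the partial derivative:
∂Y/∂X = 30X^2

∂Y/∂X = 30X^2 > 0 (assuming positive values)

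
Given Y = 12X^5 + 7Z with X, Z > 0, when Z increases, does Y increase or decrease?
Y increases

Taking the partial derivative:
∂Y/∂Z = 7

∂Y/∂Z = 7 > 0 (assuming positive values)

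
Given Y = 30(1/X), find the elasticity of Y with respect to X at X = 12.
Elasticity = -1

Elasticity = (dY/dX) · (X/Y)

dY/dX = -30/X²
At X = 12: dY/dX = -5/24, Y = 5/2

Elasticity = (-5/24) · (12 / (5/2)) = -1

Interpretation: for a small percentage change in X, the percentage change in Y is approximately -1.00 times as large.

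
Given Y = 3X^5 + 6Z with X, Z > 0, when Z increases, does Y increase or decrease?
Y increases

Taking the partial derivative:
∂Y/∂Z = 6

∂Y/∂Z = 6 > 0 (assuming positive values)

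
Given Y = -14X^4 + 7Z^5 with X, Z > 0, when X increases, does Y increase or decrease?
Y decreases

Taking the partial derivative:
∂Y/∂X = -56X^3

∂Y/∂X = -56X^3 < 0 (assuming positive values)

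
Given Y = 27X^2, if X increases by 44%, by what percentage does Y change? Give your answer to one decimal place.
107.4%

For Y = 27X^2:
If X → X(1 + 0.44)
Then Y → Y · (1 + 0.44)^2
     = Y · 2.0736

Percentage change = ((1 + 0.44)^2 − 1) × 100% ≈ 107.4%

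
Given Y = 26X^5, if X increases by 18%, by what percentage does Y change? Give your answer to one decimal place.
128.8%

For Y = 26X^5:
If X → X(1 + 0.18)
Then Y → Y · (1 + 0.18)^5
     ≈ Y · 2.2878

Percentage change = ((1 + 0.18)^5 − 1) × 100% ≈ 128.8%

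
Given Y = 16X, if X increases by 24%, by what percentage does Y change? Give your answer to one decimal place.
24.0%

For Y = 16X:
If X → X(1 + 0.24)
Then Y → Y · (1 + 0.24)^1
     = Y · 1.2400

Percentage change = ((1 + 0.24)^1 − 1) × 100% = 24.0%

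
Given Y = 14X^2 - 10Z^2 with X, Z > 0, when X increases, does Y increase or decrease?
Y increases

Taking the partial derivative:
∂Y/∂X = 28X

∂Y/∂X = 28X > 0 (assuming positive values)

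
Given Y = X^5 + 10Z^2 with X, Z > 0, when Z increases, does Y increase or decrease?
Y increases

Taking the partial derivative:
∂Y/∂Z = 20Z

∂Y/∂Z = 20Z > 0 (assuming positive values)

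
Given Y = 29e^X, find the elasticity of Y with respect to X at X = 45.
Elasticity = 45

Elasticity = (dY/dX) · (X/Y)

dY/dX = 29·e^X
At X = 45: dY/dX = 29·e^45, Y = 29·e^45

Elasticity = (29·e^45) · (45 / (29·e^45)) = 45

Interpretation: for a small percentage change in X, the percentage change in Y is approximately 45.00 times as large.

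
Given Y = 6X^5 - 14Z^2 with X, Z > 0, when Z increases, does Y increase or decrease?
Y decreases

Taking the partial derivative:
∂Y/∂Z = -28Z

∂Y/∂Z = -28Z < 0 (assuming positive values)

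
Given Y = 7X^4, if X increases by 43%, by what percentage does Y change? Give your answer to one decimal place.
318.2%

For Y = 7X^4:
If X → X(1 + 0.43)
Then Y → Y · (1 + 0.43)^4
     ≈ Y · 4.1816

Percentage change = ((1 + 0.43)^4 − 1) × 100% ≈ 318.2%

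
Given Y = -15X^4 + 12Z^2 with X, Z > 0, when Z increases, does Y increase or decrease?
Y increases

Taking the partial derivative:
∂Y/∂Z = 24Z

∂Y/∂Z = 24Z > 0 (assuming positive values)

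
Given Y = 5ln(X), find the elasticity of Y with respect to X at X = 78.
Elasticity = 1/ln(78) ≈ 0.2295

Elasticity = (dY/dX) · (X/Y)

dY/dX = 5/X
At X = 78: dY/dX = 5/78, Y = 5·ln(78)

Elasticity = (5/78) · (78 / (5·ln(78))) = 1/ln(78) ≈ 0.2295

Interpretation: for a small percentage change in X, the percentage change in Y is approximately 0.23 times as large.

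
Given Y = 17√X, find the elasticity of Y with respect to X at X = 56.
Elasticity = 1/2

Elasticity = (dY/dX) · (X/Y)

dY/dX = 17/(2·√X)
At X = 56: dY/dX = 17·√14/56, Y = 34·√14

Elasticity = (17·√14/56) · (56 / (34·√14)) = 1/2

Interpretation: for a small percentage change in X, the percentage change in Y is approximately 0.50 times as large.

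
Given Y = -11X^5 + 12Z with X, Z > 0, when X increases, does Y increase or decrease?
Y decreases

Taking the partial derivative:
∂Y/∂X = -55X^4

∂Y/∂X = -55X^4 < 0 (assuming positive values)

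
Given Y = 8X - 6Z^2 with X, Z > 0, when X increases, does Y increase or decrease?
Y increases

Taking the partial derivative:
∂Y/∂X = 8

∂Y/∂X = 8 > 0 (assuming positive values)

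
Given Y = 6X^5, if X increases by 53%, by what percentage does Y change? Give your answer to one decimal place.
738.4%

For Y = 6X^5:
If X → X(1 + 0.53)
Then Y → Y · (1 + 0.53)^5
     ≈ Y · 8.3841

Percentage change = ((1 + 0.53)^5 − 1) × 100% ≈ 738.4%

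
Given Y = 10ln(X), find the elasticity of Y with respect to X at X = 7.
Elasticity = 1/ln(7) ≈ 0.5139

Elasticity = (dY/dX) · (X/Y)

dY/dX = 10/X
At X = 7: dY/dX = 10/7, Y = 10·ln(7)

Elasticity = (10/7) · (7 / (10·ln(7))) = 1/ln(7) ≈ 0.5139

Interpretation: for a small percentage change in X, the percentage change in Y is approximately 0.51 times as large.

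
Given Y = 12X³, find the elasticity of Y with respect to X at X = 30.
Elasticity = 3

Elasticity = (dY/dX) · (X/Y)

dY/dX = 36·X²
At X = 30: dY/dX = 32400, Y = 324000

Elasticity = 32400 · (30 / 324000) = 3

Interpretation: for a small percentage change in X, the percentage change in Y is approximately 3.00 times as large.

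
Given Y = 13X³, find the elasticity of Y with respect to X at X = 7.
Elasticity = 3

Elasticity = (dY/dX) · (X/Y)

dY/dX = 39·X²
At X = 7: dY/dX = 1911, Y = 4459

Elasticity = 1911 · (7 / 4459) = 3

Interpretation: for a small percentage change in X, the percentage change in Y is approximately 3.00 times as large.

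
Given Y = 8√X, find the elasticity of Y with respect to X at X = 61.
Elasticity = 1/2

Elasticity = (dY/dX) · (X/Y)

dY/dX = 4/√X
At X = 61: dY/dX = 4·√61/61, Y = 8·√61

Elasticity = (4·√61/61) · (61 / (8·√61)) = 1/2

Interpretation: for a small percentage change in X, the percentage change in Y is approximately 0.50 times as large.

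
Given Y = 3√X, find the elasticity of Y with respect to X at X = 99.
Elasticity = 1/2

Elasticity = (dY/dX) · (X/Y)

dY/dX = 3/(2·√X)
At X = 99: dY/dX = √11/22, Y = 9·√11

Elasticity = (√11/22) · (99 / (9·√11)) = 1/2

Interpretation: for a small percentage change in X, the percentage change in Y is approximately 0.50 times as large.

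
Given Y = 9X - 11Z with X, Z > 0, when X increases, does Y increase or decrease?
Y increases

Taking the partial derivative:
∂Y/∂X = 9

∂Y/∂X = 9 > 0 (assuming positive values)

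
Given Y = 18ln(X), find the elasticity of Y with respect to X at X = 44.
Elasticity = 1/ln(44) ≈ 0.2643

Elasticity = (dY/dX) · (X/Y)

dY/dX = 18/X
At X = 44: dY/dX = 9/22, Y = 18·ln(44)

Elasticity = (9/22) · (44 / (18·ln(44))) = 1/ln(44) ≈ 0.2643

Interpretation: for a small percentage change in X, the percentage change in Y is approximately 0.26 times as large.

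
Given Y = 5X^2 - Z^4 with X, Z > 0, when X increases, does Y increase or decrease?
Y increases

Taking the partial derivative:
∂Y/∂X = 10X

∂Y/∂X = 10X > 0 (assuming positive values)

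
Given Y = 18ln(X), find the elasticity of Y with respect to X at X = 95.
Elasticity = 1/ln(95) ≈ 0.2196

Elasticity = (dY/dX) · (X/Y)

dY/dX = 18/X
At X = 95: dY/dX = 18/95, Y = 18·ln(95)

Elasticity = (18/95) · (95 / (18·ln(95))) = 1/ln(95) ≈ 0.2196

Interpretation: for a small percentage change in X, the percentage change in Y is approximately 0.22 times as large.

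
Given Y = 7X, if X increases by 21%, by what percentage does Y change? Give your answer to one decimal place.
21.0%

For Y = 7X:
If X → X(1 + 0.21)
Then Y → Y · (1 + 0.21)^1
     = Y · 1.2100

Percentage change = ((1 + 0.21)^1 − 1) × 100% = 21.0%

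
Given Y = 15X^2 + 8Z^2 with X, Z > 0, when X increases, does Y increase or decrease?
Y increases

Taking the partial derivative:
∂Y/∂X = 30X

∂Y/∂X = 30X > 0 (assuming positive values)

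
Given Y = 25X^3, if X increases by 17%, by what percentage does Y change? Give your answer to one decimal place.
60.2%

For Y = 25X^3:
If X → X(1 + 0.17)
Then Y → Y · (1 + 0.17)^3
     ≈ Y · 1.6016

Percentage change = ((1 + 0.17)^3 − 1) × 100% ≈ 60.2%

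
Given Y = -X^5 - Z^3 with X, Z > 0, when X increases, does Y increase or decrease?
Y decreases

Taking the partial derivative:
∂Y/∂X = -5X^4

∂Y/∂X = -5X^4 < 0 (assuming positive values)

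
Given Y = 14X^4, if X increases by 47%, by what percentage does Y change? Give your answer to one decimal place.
366.9%

For Y = 14X^4:
If X → X(1 + 0.47)
Then Y → Y · (1 + 0.47)^4
     ≈ Y · 4.6695

Percentage change = ((1 + 0.47)^4 − 1) × 100% ≈ 366.9%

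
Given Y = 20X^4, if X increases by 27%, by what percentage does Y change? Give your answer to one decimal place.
160.1%

For Y = 20X^4:
If X → X(1 + 0.27)
Then Y → Y · (1 + 0.27)^4
     ≈ Y · 2.6014

Percentage change = ((1 + 0.27)^4 − 1) × 100% ≈ 160.1%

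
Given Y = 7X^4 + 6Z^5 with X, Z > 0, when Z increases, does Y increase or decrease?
Y increases

Taking the partial derivative:
∂Y/∂Z = 30Z^4

∂Y/∂Z = 30Z^4 > 0 (assuming positive values)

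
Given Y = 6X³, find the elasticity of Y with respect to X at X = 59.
Elasticity = 3

Elasticity = (dY/dX) · (X/Y)

dY/dX = 18·X²
At X = 59: dY/dX = 62658, Y = 1232274

Elasticity = 62658 · (59 / 1232274) = 3

Interpretation: for a small percentage change in X, the percentage change in Y is approximately 3.00 times as large.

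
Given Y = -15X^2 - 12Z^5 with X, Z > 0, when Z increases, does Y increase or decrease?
Y decreases

Taking the partial derivative:
∂Y/∂Z = -60Z^4

∂Y/∂Z = -60Z^4 < 0 (assuming positive values)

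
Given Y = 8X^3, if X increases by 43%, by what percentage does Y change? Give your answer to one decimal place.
192.4%

For Y = 8X^3:
If X → X(1 + 0.43)
Then Y → Y · (1 + 0.43)^3
     ≈ Y · 2.9242

Percentage change = ((1 + 0.43)^3 − 1) × 100% ≈ 192.4%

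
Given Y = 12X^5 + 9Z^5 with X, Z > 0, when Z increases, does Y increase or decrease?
Y increases

Taking the partial derivative:
∂Y/∂Z = 45Z^4

∂Y/∂Z = 45Z^4 > 0 (assuming positive values)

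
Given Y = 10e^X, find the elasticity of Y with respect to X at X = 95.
Elasticity = 95

Elasticity = (dY/dX) · (X/Y)

dY/dX = 10·e^X
At X = 95: dY/dX = 10·e^95, Y = 10·e^95

Elasticity = (10·e^95) · (95 / (10·e^95)) = 95

Interpretation: for a small percentage change in X, the percentage change in Y is approximately 95.00 times as large.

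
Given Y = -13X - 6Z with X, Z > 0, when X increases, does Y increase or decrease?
Y decreases

Taking the partial derivative:
∂Y/∂X = -13

∂Y/∂X = -13 < 0 (assuming positive values)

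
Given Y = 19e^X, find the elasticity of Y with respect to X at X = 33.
Elasticity = 33

Elasticity = (dY/dX) · (X/Y)

dY/dX = 19·e^X
At X = 33: dY/dX = 19·e^33, Y = 19·e^33

Elasticity = (19·e^33) · (33 / (19·e^33)) = 33

Interpretation: for a small percentage change in X, the percentage change in Y is approximately 33.00 times as large.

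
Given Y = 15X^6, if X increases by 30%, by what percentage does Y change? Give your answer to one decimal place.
382.7%

For Y = 15X^6:
If X → X(1 + 0.3)
Then Y → Y · (1 + 0.3)^6
     ≈ Y · 4.8268

Percentage change = ((1 + 0.3)^6 − 1) × 100% ≈ 382.7%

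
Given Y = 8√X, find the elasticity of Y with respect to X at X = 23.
Elasticity = 1/2

Elasticity = (dY/dX) · (X/Y)

dY/dX = 4/√X
At X = 23: dY/dX = 4·√23/23, Y = 8·√23

Elasticity = (4·√23/23) · (23 / (8·√23)) = 1/2

Interpretation: for a small percentage change in X, the percentage change in Y is approximately 0.50 times as large.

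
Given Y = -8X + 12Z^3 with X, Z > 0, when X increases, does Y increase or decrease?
Y decreases

Taking the partial derivative:
∂Y/∂X = -8

∂Y/∂X = -8 < 0 (assuming positive values)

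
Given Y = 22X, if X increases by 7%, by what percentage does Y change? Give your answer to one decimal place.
7.0%

For Y = 22X:
If X → X(1 + 0.07)
Then Y → Y · (1 + 0.07)^1
     = Y · 1.0700

Percentage change = ((1 + 0.07)^1 − 1) × 100% = 7.0%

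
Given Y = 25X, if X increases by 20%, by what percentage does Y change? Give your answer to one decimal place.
20.0%

For Y = 25X:
If X → X(1 + 0.2)
Then Y → Y · (1 + 0.2)^1
     = Y · 1.2000

Percentage change = ((1 + 0.2)^1 − 1) × 100% = 20.0%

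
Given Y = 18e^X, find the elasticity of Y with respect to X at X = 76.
Elasticity = 76

Elasticity = (dY/dX) · (X/Y)

dY/dX = 18·e^X
At X = 76: dY/dX = 18·e^76, Y = 18·e^76

Elasticity = (18·e^76) · (76 / (18·e^76)) = 76

Interpretation: for a small percentage change in X, the percentage change in Y is approximately 76.00 times as large.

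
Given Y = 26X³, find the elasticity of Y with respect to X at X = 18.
Elasticity = 3

Elasticity = (dY/dX) · (X/Y)

dY/dX = 78·X²
At X = 18: dY/dX = 25272, Y = 151632

Elasticity = 25272 · (18 / 151632) = 3

Interpretation: for a small percentage change in X, the percentage change in Y is approximately 3.00 times as large.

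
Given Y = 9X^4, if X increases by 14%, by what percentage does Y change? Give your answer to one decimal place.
68.9%

For Y = 9X^4:
If X → X(1 + 0.14)
Then Y → Y · (1 + 0.14)^4
     ≈ Y · 1.6890

Percentage change = ((1 + 0.14)^4 − 1) × 100% ≈ 68.9%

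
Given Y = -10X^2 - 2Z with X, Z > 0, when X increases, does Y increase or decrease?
Y decreases

Taking the partial derivative:
∂Y/∂X = -20X

∂Y/∂X = -20X < 0 (assuming positive values)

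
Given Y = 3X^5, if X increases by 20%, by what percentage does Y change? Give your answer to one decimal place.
148.8%

For Y = 3X^5:
If X → X(1 + 0.2)
Then Y → Y · (1 + 0.2)^5
     ≈ Y · 2.4883

Percentage change = ((1 + 0.2)^5 − 1) × 100% ≈ 148.8%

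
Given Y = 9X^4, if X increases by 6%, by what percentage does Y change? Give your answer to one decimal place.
26.2%

For Y = 9X^4:
If X → X(1 + 0.06)
Then Y → Y · (1 + 0.06)^4
     ≈ Y · 1.2625

Percentage change = ((1 + 0.06)^4 − 1) × 100% ≈ 26.2%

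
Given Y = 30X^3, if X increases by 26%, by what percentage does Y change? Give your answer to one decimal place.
100.0%

For Y = 30X^3:
If X → X(1 + 0.26)
Then Y → Y · (1 + 0.26)^3
     ≈ Y · 2.0004

Percentage change = ((1 + 0.26)^3 − 1) × 100% ≈ 100.0%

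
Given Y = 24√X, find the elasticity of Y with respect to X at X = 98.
Elasticity = 1/2

Elasticity = (dY/dX) · (X/Y)

dY/dX = 12/√X
At X = 98: dY/dX = 6·√2/7, Y = 168·√2

Elasticity = (6·√2/7) · (98 / (168·√2)) = 1/2

Interpretation: for a small percentage change in X, the percentage change in Y is approximately 0.50 times as large.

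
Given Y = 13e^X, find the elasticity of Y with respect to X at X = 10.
Elasticity = 10

Elasticity = (dY/dX) · (X/Y)

dY/dX = 13·e^X
At X = 10: dY/dX = 13·e^10, Y = 13·e^10

Elasticity = (13·e^10) · (10 / (13·e^10)) = 10

Interpretation: for a small percentage change in X, the percentage change in Y is approximately 10.00 times as large.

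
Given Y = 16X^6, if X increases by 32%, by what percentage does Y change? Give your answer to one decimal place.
429.0%

For Y = 16X^6:
If X → X(1 + 0.32)
Then Y → Y · (1 + 0.32)^6
     ≈ Y · 5.2899

Percentage change = ((1 + 0.32)^6 − 1) × 100% ≈ 429.0%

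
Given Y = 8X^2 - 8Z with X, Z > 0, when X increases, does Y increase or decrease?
Y increases

Taking the partial derivative:
∂Y/∂X = 16X

∂Y/∂X = 16X > 0 (assuming positive values)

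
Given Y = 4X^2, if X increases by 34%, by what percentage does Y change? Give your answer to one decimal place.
79.6%

For Y = 4X^2:
If X → X(1 + 0.34)
Then Y → Y · (1 + 0.34)^2
     = Y · 1.7956

Percentage change = ((1 + 0.34)^2 − 1) × 100% ≈ 79.6%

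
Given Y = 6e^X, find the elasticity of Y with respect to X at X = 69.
Elasticity = 69

Elasticity = (dY/dX) · (X/Y)

dY/dX = 6·e^X
At X = 69: dY/dX = 6·e^69, Y = 6·e^69

Elasticity = (6·e^69) · (69 / (6·e^69)) = 69

Interpretation: for a small percentage change in X, the percentage change in Y is approximately 69.00 times as large.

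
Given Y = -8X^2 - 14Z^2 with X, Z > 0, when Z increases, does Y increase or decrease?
Y decreases

Taking the partial derivative:
∂Y/∂Z = -28Z

∂Y/∂Z = -28Z < 0 (assuming positive values)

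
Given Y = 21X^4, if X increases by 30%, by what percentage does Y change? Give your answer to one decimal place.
185.6%

For Y = 21X^4:
If X → X(1 + 0.3)
Then Y → Y · (1 + 0.3)^4
     = Y · 2.8561

Percentage change = ((1 + 0.3)^4 − 1) × 100% ≈ 185.6%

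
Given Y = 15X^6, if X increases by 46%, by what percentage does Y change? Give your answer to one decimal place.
868.5%

For Y = 15X^6:
If X → X(1 + 0.46)
Then Y → Y · (1 + 0.46)^6
     ≈ Y · 9.6854

Percentage change = ((1 + 0.46)^6 − 1) × 100% ≈ 868.5%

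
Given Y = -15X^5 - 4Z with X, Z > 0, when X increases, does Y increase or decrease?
Y decreases

Taking the partial derivative:
∂Y/∂X = -75X^4

∂Y/∂X = -75X^4 < 0 (assuming positive values)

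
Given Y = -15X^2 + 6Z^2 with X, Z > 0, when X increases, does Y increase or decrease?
Y decreases

Taking the partial derivative:
∂Y/∂X = -30X

∂Y/∂X = -30X < 0 (assuming positive values)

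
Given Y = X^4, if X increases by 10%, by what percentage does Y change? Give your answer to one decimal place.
46.4%

For Y = X^4:
If X → X(1 + 0.1)
Then Y → Y · (1 + 0.1)^4
     = Y · 1.4641

Percentage change = ((1 + 0.1)^4 − 1) × 100% ≈ 46.4%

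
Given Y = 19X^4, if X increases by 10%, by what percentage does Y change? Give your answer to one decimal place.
46.4%

For Y = 19X^4:
If X → X(1 + 0.1)
Then Y → Y · (1 + 0.1)^4
     = Y · 1.4641

Percentage change = ((1 + 0.1)^4 − 1) × 100% ≈ 46.4%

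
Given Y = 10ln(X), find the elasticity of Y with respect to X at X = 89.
Elasticity = 1/ln(89) ≈ 0.2228

Elasticity = (dY/dX) · (X/Y)

dY/dX = 10/X
At X = 89: dY/dX = 10/89, Y = 10·ln(89)

Elasticity = (10/89) · (89 / (10·ln(89))) = 1/ln(89) ≈ 0.2228

Interpretation: for a small percentage change in X, the percentage change in Y is approximately 0.22 times as large.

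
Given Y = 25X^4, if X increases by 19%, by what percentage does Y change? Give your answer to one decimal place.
100.5%

For Y = 25X^4:
If X → X(1 + 0.19)
Then Y → Y · (1 + 0.19)^4
     ≈ Y · 2.0053

Percentage change = ((1 + 0.19)^4 − 1) × 100% ≈ 100.5%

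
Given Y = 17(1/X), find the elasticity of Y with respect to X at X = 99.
Elasticity = -1

Elasticity = (dY/dX) · (X/Y)

dY/dX = -17/X²
At X = 99: dY/dX = -17/9801, Y = 17/99

Elasticity = (-17/9801) · (99 / (17/99)) = -1

Interpretation: for a small percentage change in X, the percentage change in Y is approximately -1.00 times as large.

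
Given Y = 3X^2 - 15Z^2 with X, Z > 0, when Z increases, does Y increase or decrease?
Y decreases

Taking the partial derivative:
∂Y/∂Z = -30Z

∂Y/∂Z = -30Z < 0 (assuming positive values)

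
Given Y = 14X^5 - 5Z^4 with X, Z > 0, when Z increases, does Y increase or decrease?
Y decreases

Taking the partial derivative:
∂Y/∂Z = -20Z^3

∂Y/∂Z = -20Z^3 < 0 (assuming positive values)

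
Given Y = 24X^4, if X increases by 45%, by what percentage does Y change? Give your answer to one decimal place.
342.1%

For Y = 24X^4:
If X → X(1 + 0.45)
Then Y → Y · (1 + 0.45)^4
     ≈ Y · 4.4205

Percentage change = ((1 + 0.45)^4 − 1) × 100% ≈ 342.1%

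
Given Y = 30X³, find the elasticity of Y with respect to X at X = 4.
Elasticity = 3

Elasticity = (dY/dX) · (X/Y)

dY/dX = 90·X²
At X = 4: dY/dX = 1440, Y = 1920

Elasticity = 1440 · (4 / 1920) = 3

Interpretation: for a small percentage change in X, the percentage change in Y is approximately 3.00 times as large.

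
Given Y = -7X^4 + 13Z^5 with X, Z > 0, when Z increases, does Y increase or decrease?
Y increases

Taking the partial derivative:
∂Y/∂Z = 65Z^4

∂Y/∂Z = 65Z^4 > 0 (assuming positive values)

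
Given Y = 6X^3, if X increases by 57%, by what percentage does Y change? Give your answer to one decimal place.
287.0%

For Y = 6X^3:
If X → X(1 + 0.57)
Then Y → Y · (1 + 0.57)^3
     ≈ Y · 3.8699

Percentage change = ((1 + 0.57)^3 − 1) × 100% ≈ 287.0%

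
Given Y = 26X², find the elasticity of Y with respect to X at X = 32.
Elasticity = 2

Elasticity = (dY/dX) · (X/Y)

dY/dX = 52·X
At X = 32: dY/dX = 1664, Y = 26624

Elasticity = 1664 · (32 / 26624) = 2

Interpretation: for a small percentage change in X, the percentage change in Y is approximately 2.00 times as large.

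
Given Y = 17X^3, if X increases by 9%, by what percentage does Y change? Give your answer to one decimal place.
29.5%

For Y = 17X^3:
If X → X(1 + 0.09)
Then Y → Y · (1 + 0.09)^3
     ≈ Y · 1.2950

Percentage change = ((1 + 0.09)^3 − 1) × 100% ≈ 29.5%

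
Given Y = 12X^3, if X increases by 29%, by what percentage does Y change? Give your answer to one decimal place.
114.7%

For Y = 12X^3:
If X → X(1 + 0.29)
Then Y → Y · (1 + 0.29)^3
     ≈ Y · 2.1467

Percentage change = ((1 + 0.29)^3 − 1) × 100% ≈ 114.7%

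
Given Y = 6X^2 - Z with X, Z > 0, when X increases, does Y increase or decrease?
Y increases

Taking the partial derivative:
∂Y/∂X = 12X

∂Y/∂X = 12X > 0 (assuming positive values)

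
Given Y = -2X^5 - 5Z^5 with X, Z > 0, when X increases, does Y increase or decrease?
Y decreases

Taking the partial derivative:
∂Y/∂X = -10X^4

∂Y/∂X = -10X^4 < 0 (assuming positive values)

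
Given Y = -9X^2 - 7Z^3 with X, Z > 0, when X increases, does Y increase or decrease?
Y decreases

Taking the partial derivative:
∂Y/∂X = -18X

∂Y/∂X = -18X < 0 (assuming positive values)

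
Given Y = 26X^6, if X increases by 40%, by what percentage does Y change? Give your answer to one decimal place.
653.0%

For Y = 26X^6:
If X → X(1 + 0.4)
Then Y → Y · (1 + 0.4)^6
     ≈ Y · 7.5295

Percentage change = ((1 + 0.4)^6 − 1) × 100% ≈ 653.0%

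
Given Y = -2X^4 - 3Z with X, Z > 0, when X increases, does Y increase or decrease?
Y decreases

Taking the partial derivative:
∂Y/∂X = -8X^3

∂Y/∂X = -8X^3 < 0 (assuming positive values)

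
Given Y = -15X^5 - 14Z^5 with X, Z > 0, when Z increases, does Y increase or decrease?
Y decreases

Taking the partial derivative:
∂Y/∂Z = -70Z^4

∂Y/∂Z = -70Z^4 < 0 (assuming positive values)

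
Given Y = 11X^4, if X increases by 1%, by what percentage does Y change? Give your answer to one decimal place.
4.1%

For Y = 11X^4:
If X → X(1 + 0.01)
Then Y → Y · (1 + 0.01)^4
     ≈ Y · 1.0406

Percentage change = ((1 + 0.01)^4 − 1) × 100% ≈ 4.1%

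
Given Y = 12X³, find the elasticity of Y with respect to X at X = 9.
Elasticity = 3

Elasticity = (dY/dX) · (X/Y)

dY/dX = 36·X²
At X = 9: dY/dX = 2916, Y = 8748

Elasticity = 2916 · (9 / 8748) = 3

Interpretation: for a small percentage change in X, the percentage change in Y is approximately 3.00 times as large.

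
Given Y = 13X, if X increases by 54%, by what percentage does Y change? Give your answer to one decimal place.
54.0%

For Y = 13X:
If X → X(1 + 0.54)
Then Y → Y · (1 + 0.54)^1
     = Y · 1.5400

Percentage change = ((1 + 0.54)^1 − 1) × 100% = 54.0%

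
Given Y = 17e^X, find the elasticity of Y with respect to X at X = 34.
Elasticity = 34

Elasticity = (dY/dX) · (X/Y)

dY/dX = 17·e^X
At X = 34: dY/dX = 17·e^34, Y = 17·e^34

Elasticity = (17·e^34) · (34 / (17·e^34)) = 34

Interpretation: for a small percentage change in X, the percentage change in Y is approximately 34.00 times as large.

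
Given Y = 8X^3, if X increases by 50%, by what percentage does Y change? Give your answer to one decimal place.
237.5%

For Y = 8X^3:
If X → X(1 + 0.5)
Then Y → Y · (1 + 0.5)^3
     = Y · 3.3750

Percentage change = ((1 + 0.5)^3 − 1) × 100% = 237.5%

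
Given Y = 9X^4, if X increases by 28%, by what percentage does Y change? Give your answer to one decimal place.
168.4%

For Y = 9X^4:
If X → X(1 + 0.28)
Then Y → Y · (1 + 0.28)^4
     ≈ Y · 2.6844

Percentage change = ((1 + 0.28)^4 − 1) × 100% ≈ 168.4%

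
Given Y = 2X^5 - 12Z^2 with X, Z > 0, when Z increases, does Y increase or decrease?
Y decreases

Taking the partial derivative:
∂Y/∂Z = -24Z

∂Y/∂Z = -24Z < 0 (assuming positive values)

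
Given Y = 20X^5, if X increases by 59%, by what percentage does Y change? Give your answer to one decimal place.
916.2%

For Y = 20X^5:
If X → X(1 + 0.59)
Then Y → Y · (1 + 0.59)^5
     ≈ Y · 10.1622

Percentage change = ((1 + 0.59)^5 − 1) × 100% ≈ 916.2%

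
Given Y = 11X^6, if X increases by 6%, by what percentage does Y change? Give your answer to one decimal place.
41.9%

For Y = 11X^6:
If X → X(1 + 0.06)
Then Y → Y · (1 + 0.06)^6
     ≈ Y · 1.4185

Percentage change = ((1 + 0.06)^6 − 1) × 100% ≈ 41.9%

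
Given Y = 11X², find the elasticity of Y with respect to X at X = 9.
Elasticity = 2

Elasticity = (dY/dX) · (X/Y)

dY/dX = 22·X
At X = 9: dY/dX = 198, Y = 891

Elasticity = 198 · (9 / 891) = 2

Interpretation: for a small percentage change in X, the percentage change in Y is approximately 2.00 times as large.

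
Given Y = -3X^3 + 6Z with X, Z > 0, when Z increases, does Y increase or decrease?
Y increases

Taking the partial derivative:
∂Y/∂Z = 6

∂Y/∂Z = 6 > 0 (assuming positive values)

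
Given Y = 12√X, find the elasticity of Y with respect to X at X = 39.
Elasticity = 1/2

Elasticity = (dY/dX) · (X/Y)

dY/dX = 6/√X
At X = 39: dY/dX = 2·√39/13, Y = 12·√39

Elasticity = (2·√39/13) · (39 / (12·√39)) = 1/2

Interpretation: for a small percentage change in X, the percentage change in Y is approximately 0.50 times as large.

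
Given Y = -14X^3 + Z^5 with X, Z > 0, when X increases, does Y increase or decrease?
Y decreases

Taking the partial derivative:
∂Y/∂X = -42X^2

∂Y/∂X = -42X^2 < 0 (assuming positive values)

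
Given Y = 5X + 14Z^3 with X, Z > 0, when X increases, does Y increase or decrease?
Y increases

Taking the partial derivative:
∂Y/∂X = 5

∂Y/∂X = 5 > 0 (assuming positive values)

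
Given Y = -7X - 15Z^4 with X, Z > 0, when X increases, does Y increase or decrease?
Y decreases

Taking the partial derivative:
∂Y/∂X = -7

∂Y/∂X = -7 < 0 (assuming positive values)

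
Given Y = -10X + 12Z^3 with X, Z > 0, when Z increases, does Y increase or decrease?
Y increases

Taking the partial derivative:
∂Y/∂Z = 36Z^2

∂Y/∂Z = 36Z^2 > 0 (assuming positive values)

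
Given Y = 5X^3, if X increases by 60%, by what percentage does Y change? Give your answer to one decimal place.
309.6%

For Y = 5X^3:
If X → X(1 + 0.6)
Then Y → Y · (1 + 0.6)^3
     = Y · 4.0960

Percentage change = ((1 + 0.6)^3 − 1) × 100% = 309.6%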